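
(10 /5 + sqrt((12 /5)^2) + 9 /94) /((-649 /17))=-35921 /305030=-0.12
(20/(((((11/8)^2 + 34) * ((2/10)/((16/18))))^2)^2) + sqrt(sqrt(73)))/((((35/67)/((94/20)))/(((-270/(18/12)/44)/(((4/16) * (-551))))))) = 1081988161208320000/861021176943821154723 + 56682 * 73^(1/4)/212135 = 0.78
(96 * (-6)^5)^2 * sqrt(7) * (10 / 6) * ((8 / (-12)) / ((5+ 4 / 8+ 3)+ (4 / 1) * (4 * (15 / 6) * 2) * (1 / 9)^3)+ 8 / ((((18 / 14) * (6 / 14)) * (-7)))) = -25083825000284160 * sqrt(7) / 12553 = -5286828876046.89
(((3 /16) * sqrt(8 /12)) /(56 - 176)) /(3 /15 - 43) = sqrt(6) /82176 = 0.00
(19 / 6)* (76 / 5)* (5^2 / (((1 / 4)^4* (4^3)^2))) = 1805 / 24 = 75.21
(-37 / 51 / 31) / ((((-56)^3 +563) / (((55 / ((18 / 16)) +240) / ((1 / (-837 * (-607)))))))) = 58393400 / 2975901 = 19.62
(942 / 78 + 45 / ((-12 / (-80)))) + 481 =10310 / 13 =793.08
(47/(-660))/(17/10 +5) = -47/4422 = -0.01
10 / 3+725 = 2185 / 3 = 728.33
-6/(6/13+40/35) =-273/73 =-3.74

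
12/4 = 3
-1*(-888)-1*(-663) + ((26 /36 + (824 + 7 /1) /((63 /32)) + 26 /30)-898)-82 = 994.68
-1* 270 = -270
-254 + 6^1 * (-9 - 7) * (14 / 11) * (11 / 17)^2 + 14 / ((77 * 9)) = -8730232 / 28611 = -305.14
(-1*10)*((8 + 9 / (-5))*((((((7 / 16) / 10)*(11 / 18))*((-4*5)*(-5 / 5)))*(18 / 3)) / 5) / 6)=-6.63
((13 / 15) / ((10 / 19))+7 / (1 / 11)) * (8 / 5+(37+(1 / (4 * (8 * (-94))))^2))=146105121869 / 48128000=3035.76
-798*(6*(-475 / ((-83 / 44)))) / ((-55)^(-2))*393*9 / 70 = -15295470003000 / 83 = -184282771120.48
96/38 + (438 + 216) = 12474/19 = 656.53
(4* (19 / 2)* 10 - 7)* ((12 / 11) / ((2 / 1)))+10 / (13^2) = 378332 / 1859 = 203.51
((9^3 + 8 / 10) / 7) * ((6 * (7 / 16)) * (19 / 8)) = 207993 / 320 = 649.98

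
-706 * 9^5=-41688594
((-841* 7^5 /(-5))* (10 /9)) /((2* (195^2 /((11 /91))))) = 22211651 /4448925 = 4.99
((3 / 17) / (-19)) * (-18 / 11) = 54 / 3553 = 0.02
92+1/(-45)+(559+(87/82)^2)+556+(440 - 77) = 475384481/302580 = 1571.10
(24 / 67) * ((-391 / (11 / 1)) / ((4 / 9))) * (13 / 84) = -45747 / 10318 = -4.43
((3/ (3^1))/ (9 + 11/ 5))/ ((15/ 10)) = 5/ 84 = 0.06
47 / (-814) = -47 / 814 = -0.06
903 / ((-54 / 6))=-301 / 3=-100.33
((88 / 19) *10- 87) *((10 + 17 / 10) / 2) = -90441 / 380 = -238.00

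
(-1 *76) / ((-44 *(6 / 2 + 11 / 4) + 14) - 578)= 4 / 43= 0.09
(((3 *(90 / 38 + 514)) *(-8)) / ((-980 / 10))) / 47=117732 / 43757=2.69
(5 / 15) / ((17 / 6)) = 2 / 17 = 0.12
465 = 465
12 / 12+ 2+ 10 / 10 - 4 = 0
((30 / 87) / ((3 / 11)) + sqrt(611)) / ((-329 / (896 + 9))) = -71.47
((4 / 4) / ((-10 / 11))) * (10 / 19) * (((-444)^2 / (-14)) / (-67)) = -1084248 / 8911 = -121.68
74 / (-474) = -37 / 237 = -0.16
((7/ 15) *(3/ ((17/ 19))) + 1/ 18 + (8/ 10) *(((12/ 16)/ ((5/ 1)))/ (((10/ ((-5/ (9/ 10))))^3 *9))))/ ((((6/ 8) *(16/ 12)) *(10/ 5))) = 601547/ 743580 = 0.81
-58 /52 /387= -29 /10062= -0.00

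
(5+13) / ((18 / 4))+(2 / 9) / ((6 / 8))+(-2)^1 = 62 / 27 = 2.30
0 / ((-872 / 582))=0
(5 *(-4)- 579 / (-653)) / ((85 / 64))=-798784 / 55505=-14.39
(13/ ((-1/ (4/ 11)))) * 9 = -468/ 11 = -42.55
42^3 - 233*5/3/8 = 1776947/24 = 74039.46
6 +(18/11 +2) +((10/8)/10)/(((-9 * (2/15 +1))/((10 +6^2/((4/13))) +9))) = 263/33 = 7.97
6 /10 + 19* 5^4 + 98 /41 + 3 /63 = 51134953 /4305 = 11878.04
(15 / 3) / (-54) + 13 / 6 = 56 / 27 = 2.07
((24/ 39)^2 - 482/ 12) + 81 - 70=-29191/ 1014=-28.79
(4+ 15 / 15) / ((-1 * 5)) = -1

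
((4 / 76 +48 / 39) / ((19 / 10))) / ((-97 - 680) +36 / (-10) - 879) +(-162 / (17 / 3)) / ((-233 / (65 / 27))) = 22749979765 / 77125648977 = 0.29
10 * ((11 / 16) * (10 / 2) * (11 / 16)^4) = 4026275 / 524288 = 7.68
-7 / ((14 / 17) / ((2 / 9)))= -17 / 9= -1.89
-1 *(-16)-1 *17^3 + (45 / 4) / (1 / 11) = -19093 / 4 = -4773.25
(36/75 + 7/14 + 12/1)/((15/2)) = 649/375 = 1.73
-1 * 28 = -28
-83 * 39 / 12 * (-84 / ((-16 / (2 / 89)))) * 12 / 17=-67977 / 3026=-22.46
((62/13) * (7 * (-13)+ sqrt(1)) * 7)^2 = 1525683600/169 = 9027713.61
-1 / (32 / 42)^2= -441 / 256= -1.72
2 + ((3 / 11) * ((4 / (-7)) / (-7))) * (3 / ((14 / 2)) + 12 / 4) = 7834 / 3773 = 2.08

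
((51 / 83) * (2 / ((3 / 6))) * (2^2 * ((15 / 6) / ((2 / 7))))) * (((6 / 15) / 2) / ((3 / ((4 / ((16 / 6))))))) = 714 / 83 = 8.60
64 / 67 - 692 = -46300 / 67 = -691.04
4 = 4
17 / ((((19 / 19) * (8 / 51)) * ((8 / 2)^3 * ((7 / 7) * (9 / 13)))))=2.45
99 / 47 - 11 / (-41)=4576 / 1927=2.37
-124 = -124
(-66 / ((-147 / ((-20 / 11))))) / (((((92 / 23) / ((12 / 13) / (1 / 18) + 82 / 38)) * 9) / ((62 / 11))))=-2874940 / 1198197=-2.40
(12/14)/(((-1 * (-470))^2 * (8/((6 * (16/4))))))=9/773150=0.00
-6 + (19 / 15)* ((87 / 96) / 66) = -189529 / 31680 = -5.98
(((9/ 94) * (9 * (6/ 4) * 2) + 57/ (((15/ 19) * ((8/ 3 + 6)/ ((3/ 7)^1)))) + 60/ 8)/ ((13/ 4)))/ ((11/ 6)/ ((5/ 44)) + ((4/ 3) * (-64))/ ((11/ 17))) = -2141491/ 58992661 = -0.04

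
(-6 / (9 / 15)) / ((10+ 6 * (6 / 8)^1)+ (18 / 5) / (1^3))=-100 / 181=-0.55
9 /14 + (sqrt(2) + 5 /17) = 223 /238 + sqrt(2) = 2.35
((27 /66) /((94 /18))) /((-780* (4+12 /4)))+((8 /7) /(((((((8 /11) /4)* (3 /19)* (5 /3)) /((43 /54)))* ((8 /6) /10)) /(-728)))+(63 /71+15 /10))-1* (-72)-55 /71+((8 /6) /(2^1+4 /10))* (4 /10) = -124792783832953 /1202521320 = -103775.94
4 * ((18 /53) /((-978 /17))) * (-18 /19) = 0.02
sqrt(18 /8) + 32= 67 /2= 33.50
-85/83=-1.02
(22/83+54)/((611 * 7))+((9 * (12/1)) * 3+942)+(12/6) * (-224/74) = 16549137086/13134667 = 1259.96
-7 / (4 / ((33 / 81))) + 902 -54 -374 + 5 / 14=358075 / 756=473.64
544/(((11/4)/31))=67456/11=6132.36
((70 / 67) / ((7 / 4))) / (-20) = -2 / 67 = -0.03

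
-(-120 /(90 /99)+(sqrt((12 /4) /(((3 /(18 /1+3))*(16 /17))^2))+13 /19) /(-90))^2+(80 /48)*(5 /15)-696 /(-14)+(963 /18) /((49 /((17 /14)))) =-4461048242504221 /256759372800-26862227*sqrt(3) /1231200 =-17412.22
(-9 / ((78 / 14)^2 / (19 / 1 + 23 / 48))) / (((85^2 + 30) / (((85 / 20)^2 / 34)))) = -0.00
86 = 86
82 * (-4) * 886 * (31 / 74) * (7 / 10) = -15765484 / 185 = -85218.83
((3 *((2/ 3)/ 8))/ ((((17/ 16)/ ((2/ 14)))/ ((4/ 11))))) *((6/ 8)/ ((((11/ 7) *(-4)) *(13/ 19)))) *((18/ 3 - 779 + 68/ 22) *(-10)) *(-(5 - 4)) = 4827330/ 294151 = 16.41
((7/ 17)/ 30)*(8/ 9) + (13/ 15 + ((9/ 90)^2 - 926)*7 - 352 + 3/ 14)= -2195390479/ 321300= -6832.84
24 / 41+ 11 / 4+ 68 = 11699 / 164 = 71.34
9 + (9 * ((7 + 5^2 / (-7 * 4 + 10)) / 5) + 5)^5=78503625751 / 100000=785036.26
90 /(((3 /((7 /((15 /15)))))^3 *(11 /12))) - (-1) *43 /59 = 809953 /649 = 1248.00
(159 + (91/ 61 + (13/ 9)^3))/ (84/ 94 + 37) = 341733569/ 79199289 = 4.31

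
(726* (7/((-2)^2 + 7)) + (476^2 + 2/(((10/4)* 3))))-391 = 226647.27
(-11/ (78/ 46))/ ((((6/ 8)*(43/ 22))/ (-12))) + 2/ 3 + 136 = 106082/ 559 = 189.77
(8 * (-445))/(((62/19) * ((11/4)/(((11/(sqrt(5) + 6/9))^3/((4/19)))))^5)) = 63122127749035781973695436849164744948280/1555098314991537910888601 - 875273881107587088310293809792332995297300 * sqrt(5)/48208047764737675237546631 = -8005652259718.84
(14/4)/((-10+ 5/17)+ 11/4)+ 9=4019/473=8.50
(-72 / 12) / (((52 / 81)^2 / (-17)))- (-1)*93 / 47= 15852453 / 63544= 249.47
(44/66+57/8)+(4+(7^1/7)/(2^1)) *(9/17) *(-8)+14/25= -109213/10200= -10.71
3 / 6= 1 / 2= 0.50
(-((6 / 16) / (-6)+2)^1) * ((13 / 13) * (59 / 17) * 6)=-5487 / 136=-40.35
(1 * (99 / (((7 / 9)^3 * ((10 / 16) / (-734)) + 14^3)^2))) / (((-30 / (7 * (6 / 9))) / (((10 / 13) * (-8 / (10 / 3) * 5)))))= 4837612494882816 / 256236238296525887491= 0.00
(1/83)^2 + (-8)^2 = 440897/6889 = 64.00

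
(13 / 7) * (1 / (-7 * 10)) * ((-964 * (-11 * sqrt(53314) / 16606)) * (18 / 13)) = -47718 * sqrt(53314) / 2034235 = -5.42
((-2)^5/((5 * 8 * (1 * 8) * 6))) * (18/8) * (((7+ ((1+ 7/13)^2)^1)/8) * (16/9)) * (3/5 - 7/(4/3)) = 49073/135200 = 0.36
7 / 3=2.33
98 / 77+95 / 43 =3.48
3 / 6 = 1 / 2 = 0.50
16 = 16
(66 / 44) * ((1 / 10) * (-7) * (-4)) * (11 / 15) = 77 / 25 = 3.08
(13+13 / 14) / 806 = 15 / 868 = 0.02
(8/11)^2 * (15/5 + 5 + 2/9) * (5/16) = 1.36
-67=-67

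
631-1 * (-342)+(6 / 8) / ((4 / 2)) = 973.38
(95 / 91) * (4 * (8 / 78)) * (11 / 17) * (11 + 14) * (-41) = -17138000 / 60333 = -284.06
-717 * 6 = -4302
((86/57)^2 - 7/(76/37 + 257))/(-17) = -7783241/58823145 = -0.13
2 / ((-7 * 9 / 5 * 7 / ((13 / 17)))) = -130 / 7497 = -0.02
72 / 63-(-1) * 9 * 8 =512 / 7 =73.14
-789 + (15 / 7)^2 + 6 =-38142 / 49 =-778.41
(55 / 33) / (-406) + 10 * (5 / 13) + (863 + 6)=13820581 / 15834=872.84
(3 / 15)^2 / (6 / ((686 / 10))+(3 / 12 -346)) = -1372 / 11856225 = -0.00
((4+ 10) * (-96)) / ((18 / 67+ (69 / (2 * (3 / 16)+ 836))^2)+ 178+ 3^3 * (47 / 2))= -8062804450176 / 4875929775527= -1.65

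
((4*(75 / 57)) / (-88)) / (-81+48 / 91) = 2275 / 3061014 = 0.00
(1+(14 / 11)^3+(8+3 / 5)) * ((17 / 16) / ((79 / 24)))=1979004 / 525745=3.76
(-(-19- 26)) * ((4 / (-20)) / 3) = -3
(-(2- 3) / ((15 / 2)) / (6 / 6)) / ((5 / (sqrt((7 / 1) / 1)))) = 2*sqrt(7) / 75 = 0.07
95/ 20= 19/ 4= 4.75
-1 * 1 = -1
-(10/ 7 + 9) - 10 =-143/ 7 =-20.43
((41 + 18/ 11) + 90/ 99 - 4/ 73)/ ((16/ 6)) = 104769/ 6424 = 16.31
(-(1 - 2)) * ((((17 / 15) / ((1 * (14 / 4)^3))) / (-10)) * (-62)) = 4216 / 25725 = 0.16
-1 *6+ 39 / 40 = -201 / 40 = -5.02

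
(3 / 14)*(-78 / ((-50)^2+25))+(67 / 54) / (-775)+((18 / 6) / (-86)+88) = 55952981057 / 636140925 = 87.96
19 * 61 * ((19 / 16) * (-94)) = -1034987 / 8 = -129373.38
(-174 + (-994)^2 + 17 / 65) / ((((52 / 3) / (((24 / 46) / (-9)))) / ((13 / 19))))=-64211047 / 28405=-2260.55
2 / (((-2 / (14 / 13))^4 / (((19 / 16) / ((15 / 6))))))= 45619 / 571220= 0.08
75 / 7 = 10.71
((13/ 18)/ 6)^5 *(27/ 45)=371293/ 24488801280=0.00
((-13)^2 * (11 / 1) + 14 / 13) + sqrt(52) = 2 * sqrt(13) + 24181 / 13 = 1867.29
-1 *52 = -52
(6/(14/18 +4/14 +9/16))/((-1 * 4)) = -1512/1639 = -0.92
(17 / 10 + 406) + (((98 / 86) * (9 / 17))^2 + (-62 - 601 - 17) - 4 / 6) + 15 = -4129585349 / 16030830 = -257.60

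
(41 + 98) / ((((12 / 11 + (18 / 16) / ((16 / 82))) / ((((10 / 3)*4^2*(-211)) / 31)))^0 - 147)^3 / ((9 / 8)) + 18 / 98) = -0.00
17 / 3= 5.67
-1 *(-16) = 16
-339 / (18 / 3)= -113 / 2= -56.50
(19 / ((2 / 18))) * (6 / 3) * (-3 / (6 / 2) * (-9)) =3078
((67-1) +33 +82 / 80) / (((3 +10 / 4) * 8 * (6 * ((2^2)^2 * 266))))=0.00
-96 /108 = -8 /9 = -0.89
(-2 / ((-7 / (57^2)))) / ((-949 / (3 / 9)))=-2166 / 6643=-0.33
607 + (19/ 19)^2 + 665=1273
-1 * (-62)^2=-3844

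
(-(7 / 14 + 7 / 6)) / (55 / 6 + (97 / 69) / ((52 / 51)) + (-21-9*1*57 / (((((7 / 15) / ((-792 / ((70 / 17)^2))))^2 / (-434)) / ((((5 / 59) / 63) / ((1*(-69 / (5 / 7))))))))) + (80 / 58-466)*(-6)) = 8426310796540 / 143008183401461471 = 0.00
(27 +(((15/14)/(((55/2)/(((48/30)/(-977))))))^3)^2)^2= 5847780288561712147297262358736414995461594415673318200669000464322201/8021646486367232026470867393016224264180266957399742724277587890625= 729.00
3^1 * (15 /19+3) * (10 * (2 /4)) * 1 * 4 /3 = 1440 /19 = 75.79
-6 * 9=-54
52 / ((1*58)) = 26 / 29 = 0.90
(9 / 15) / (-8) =-3 / 40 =-0.08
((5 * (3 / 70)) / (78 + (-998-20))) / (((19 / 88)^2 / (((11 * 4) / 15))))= -42592 / 2969225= -0.01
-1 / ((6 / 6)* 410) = -1 / 410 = -0.00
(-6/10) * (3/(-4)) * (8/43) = 18/215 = 0.08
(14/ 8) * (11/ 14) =11/ 8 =1.38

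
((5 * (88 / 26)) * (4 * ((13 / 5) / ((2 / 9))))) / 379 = 792 / 379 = 2.09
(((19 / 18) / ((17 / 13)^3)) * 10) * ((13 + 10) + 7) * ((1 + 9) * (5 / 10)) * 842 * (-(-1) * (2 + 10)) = 35147606000 / 4913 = 7154000.81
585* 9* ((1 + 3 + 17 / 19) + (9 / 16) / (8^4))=32090275035 / 1245184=25771.51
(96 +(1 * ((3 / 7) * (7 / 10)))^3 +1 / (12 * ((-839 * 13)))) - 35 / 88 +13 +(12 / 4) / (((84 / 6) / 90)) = 80570991271 / 629879250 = 127.91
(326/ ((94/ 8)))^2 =1700416/ 2209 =769.77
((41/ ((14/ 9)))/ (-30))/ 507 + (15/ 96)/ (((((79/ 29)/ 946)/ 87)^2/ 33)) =1389938151301163213/ 295324120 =4706483680.71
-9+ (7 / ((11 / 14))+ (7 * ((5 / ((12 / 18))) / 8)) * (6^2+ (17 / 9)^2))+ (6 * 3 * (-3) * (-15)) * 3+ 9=12823621 / 4752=2698.57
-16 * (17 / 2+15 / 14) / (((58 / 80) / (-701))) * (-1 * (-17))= 511000960 / 203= 2517246.11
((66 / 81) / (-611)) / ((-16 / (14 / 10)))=77 / 659880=0.00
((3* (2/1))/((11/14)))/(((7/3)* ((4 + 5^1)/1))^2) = 4/231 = 0.02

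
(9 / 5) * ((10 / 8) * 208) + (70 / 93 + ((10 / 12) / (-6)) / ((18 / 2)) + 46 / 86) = 202674883 / 431892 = 469.27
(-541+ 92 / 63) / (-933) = 33991 / 58779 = 0.58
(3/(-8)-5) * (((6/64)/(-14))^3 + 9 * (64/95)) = -2227024318761/68335697920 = -32.59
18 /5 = 3.60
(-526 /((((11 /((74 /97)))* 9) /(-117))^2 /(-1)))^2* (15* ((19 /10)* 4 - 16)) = -29856735557359191936 /1296157203121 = -23034810.50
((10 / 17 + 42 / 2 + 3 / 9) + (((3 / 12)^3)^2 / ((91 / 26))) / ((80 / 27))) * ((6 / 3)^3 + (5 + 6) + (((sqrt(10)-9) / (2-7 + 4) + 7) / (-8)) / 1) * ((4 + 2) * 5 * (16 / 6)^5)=1282213217 * sqrt(10) / 115668 + 2564426434 / 1701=1542654.08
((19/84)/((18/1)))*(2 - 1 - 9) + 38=7163/189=37.90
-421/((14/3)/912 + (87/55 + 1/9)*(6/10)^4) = -1875.11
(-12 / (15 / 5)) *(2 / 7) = -1.14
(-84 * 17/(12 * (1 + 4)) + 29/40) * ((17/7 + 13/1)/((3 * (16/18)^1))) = -74763/560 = -133.51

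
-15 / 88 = -0.17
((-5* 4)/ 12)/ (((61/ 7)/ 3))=-35/ 61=-0.57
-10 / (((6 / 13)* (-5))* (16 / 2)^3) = 13 / 1536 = 0.01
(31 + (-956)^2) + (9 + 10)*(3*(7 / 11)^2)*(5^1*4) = 110645867 / 121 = 914428.65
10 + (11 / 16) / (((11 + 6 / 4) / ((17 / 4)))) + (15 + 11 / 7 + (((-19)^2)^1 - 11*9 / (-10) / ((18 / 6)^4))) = 19551541 / 50400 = 387.93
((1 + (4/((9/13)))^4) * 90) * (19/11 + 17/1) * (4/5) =12060355696/8019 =1503972.53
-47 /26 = -1.81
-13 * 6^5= -101088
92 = 92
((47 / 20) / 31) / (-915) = -47 / 567300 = -0.00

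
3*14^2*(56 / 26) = 16464 / 13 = 1266.46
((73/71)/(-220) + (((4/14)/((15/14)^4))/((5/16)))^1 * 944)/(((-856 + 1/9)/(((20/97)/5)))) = -517897722871/16412517309375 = -0.03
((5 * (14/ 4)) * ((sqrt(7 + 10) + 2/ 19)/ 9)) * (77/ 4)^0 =35/ 171 + 35 * sqrt(17)/ 18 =8.22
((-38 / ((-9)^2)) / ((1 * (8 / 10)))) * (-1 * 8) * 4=1520 / 81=18.77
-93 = -93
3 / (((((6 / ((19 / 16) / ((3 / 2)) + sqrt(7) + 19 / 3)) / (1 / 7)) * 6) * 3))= sqrt(7) / 252 + 19 / 672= 0.04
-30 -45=-75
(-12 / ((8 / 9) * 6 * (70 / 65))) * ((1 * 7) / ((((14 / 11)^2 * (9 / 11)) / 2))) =-17303 / 784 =-22.07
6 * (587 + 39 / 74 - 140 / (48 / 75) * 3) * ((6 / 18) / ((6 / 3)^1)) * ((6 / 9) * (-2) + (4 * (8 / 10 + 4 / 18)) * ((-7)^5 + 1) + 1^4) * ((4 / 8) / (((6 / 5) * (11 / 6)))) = 1073299.77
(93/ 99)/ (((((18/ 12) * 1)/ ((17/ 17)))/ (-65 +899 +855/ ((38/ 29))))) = 30721/ 33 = 930.94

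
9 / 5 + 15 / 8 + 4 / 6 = 521 / 120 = 4.34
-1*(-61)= 61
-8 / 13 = -0.62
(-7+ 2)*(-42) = 210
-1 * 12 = -12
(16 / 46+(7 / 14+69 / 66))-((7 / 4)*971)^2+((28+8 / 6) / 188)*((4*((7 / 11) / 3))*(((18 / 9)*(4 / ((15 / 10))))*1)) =-14832566091289 / 5136912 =-2887447.96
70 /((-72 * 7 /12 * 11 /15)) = -25 /11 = -2.27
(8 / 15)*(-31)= -248 / 15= -16.53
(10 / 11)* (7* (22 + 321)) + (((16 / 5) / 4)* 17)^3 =6460002 / 1375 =4698.18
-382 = -382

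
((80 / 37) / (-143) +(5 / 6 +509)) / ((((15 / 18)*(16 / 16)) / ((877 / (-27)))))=-14193972253 / 714285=-19871.58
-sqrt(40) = -2 *sqrt(10) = -6.32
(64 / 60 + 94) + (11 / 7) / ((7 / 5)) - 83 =9694 / 735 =13.19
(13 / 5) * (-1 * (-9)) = 117 / 5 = 23.40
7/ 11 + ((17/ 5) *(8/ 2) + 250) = 14533/ 55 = 264.24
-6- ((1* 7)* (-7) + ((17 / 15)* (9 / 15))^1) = 1058 / 25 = 42.32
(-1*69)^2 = 4761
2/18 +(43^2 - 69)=16021/9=1780.11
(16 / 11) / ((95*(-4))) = -0.00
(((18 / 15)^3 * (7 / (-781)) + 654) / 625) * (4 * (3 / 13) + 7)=6576059514 / 793203125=8.29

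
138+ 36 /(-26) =1776 /13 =136.62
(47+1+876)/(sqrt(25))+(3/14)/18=77621/420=184.81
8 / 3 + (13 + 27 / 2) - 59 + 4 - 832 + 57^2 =14347 / 6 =2391.17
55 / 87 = 0.63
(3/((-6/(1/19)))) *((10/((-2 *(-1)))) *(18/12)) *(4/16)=-0.05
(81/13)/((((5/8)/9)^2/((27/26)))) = 5668704/4225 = 1341.71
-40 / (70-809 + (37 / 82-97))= 656 / 13703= 0.05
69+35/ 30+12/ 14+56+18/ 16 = 21529/ 168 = 128.15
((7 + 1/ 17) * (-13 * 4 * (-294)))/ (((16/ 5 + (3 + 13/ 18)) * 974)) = 16.01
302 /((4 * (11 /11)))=151 /2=75.50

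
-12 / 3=-4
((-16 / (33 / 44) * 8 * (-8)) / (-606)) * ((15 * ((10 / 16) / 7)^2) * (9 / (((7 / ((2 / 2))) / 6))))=-72000 / 34643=-2.08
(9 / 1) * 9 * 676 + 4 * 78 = 55068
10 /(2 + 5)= 10 /7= 1.43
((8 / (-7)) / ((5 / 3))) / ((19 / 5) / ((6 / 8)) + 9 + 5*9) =-36 / 3101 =-0.01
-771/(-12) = 257/4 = 64.25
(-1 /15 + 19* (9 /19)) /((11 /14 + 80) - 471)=-0.02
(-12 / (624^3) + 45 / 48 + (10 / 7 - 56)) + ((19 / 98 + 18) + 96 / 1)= 60083345039 / 992130048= 60.56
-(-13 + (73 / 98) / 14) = 12.95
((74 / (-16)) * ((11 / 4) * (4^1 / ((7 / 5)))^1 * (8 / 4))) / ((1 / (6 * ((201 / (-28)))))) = 1227105 / 392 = 3130.37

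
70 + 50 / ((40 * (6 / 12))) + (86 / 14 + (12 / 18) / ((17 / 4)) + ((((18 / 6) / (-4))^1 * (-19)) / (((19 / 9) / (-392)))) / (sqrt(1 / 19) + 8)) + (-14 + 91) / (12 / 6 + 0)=-1144484 / 5355 + 98 * sqrt(19) / 45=-204.23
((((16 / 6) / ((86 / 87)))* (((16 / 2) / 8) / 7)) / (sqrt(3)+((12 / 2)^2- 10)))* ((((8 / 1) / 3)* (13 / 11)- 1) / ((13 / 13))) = 214136 / 6684909- 8236* sqrt(3) / 6684909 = 0.03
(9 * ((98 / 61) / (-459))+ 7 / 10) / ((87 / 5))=20797 / 541314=0.04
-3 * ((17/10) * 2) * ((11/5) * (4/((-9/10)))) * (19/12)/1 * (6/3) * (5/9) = 14212/81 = 175.46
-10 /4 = -5 /2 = -2.50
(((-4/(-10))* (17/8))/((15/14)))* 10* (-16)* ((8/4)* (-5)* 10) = 38080/3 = 12693.33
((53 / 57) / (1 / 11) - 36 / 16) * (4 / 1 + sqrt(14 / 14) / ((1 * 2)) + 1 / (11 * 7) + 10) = 1355155 / 11704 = 115.79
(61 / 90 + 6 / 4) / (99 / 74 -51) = -0.04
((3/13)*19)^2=19.22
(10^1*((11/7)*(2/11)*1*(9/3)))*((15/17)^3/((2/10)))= 1012500/34391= 29.44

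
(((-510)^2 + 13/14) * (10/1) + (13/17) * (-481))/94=154738167/5593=27666.40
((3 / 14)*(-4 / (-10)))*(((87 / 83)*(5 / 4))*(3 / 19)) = 0.02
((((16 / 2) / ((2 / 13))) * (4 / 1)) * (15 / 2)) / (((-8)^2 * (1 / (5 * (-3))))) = -2925 / 8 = -365.62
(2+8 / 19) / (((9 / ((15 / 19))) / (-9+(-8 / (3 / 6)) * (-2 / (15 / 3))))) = -598 / 1083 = -0.55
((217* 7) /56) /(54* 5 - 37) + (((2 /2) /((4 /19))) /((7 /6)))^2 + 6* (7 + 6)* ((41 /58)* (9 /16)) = 252732733 /5297488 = 47.71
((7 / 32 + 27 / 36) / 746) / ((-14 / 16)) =-31 / 20888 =-0.00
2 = 2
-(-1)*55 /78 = 55 /78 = 0.71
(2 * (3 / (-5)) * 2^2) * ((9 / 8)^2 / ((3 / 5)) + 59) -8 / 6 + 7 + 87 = -24079 / 120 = -200.66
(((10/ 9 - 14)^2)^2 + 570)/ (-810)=-92401853/ 2657205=-34.77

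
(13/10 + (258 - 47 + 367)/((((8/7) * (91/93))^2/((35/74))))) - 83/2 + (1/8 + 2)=361236623/2000960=180.53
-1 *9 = -9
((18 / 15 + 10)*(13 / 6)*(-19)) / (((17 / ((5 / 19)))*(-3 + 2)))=364 / 51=7.14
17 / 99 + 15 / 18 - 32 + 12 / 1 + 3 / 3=-17.99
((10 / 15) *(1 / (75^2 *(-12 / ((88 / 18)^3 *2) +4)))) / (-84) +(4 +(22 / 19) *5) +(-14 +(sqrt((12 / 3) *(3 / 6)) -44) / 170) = -5061019299374 / 1132383695625 +sqrt(2) / 170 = -4.46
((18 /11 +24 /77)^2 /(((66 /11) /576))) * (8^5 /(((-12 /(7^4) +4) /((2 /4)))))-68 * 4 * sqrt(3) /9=216760320000 /145079-272 * sqrt(3) /9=1494032.39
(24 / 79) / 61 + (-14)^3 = -13223312 / 4819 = -2744.00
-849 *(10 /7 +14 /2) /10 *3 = -150273 /70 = -2146.76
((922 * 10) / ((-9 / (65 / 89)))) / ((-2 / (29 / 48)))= 4344925 / 19224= 226.02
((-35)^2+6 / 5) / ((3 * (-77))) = -6131 / 1155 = -5.31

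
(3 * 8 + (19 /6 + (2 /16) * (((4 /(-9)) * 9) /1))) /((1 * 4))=20 /3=6.67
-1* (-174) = 174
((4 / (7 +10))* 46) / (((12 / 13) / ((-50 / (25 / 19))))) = -22724 / 51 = -445.57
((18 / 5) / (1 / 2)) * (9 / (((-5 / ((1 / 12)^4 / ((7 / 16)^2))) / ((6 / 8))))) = -0.00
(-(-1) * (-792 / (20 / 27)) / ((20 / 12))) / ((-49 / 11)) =176418 / 1225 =144.01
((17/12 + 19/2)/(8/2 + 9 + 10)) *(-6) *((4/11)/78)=-131/9867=-0.01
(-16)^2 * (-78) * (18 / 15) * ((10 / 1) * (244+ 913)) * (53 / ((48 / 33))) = -10101776256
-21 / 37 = -0.57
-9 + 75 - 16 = 50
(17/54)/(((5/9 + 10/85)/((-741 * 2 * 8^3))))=-36548096/103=-354835.88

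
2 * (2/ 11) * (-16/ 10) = -32/ 55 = -0.58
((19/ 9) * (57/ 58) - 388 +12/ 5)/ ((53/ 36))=-2002002/ 7685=-260.51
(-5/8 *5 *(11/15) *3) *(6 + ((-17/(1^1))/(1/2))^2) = -31955/4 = -7988.75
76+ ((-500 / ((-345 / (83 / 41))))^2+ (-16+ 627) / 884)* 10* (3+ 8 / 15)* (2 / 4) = 392297881795 / 1632661164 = 240.28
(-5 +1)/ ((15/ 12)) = -3.20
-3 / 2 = -1.50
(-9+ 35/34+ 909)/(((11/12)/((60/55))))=200520/187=1072.30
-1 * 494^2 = -244036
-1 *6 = -6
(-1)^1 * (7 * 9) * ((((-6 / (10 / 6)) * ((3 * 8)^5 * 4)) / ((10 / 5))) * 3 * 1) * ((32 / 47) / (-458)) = -866843099136 / 53815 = -16107834.23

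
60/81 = 20/27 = 0.74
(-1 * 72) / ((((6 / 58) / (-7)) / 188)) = 915936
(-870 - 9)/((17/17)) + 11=-868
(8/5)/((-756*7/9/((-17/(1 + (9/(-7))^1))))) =-17/105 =-0.16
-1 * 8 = -8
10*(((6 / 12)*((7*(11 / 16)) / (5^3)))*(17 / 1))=1309 / 400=3.27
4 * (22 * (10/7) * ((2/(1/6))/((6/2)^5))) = 3520/567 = 6.21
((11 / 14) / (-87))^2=121 / 1483524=0.00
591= 591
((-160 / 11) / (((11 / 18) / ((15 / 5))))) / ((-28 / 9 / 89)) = 1730160 / 847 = 2042.69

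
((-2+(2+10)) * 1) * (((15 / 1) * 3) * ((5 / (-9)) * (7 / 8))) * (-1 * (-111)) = -97125 / 4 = -24281.25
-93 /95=-0.98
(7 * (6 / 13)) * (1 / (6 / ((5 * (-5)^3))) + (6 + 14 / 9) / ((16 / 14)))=-12292 / 39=-315.18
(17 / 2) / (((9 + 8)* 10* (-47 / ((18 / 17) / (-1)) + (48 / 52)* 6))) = 117 / 116830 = 0.00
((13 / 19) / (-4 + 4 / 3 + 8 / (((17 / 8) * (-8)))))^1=-663 / 3040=-0.22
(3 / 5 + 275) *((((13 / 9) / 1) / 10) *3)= 8957 / 75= 119.43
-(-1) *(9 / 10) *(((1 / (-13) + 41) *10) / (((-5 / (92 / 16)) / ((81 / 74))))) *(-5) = 2230011 / 962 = 2318.10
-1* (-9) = 9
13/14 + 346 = 4857/14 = 346.93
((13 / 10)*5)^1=13 / 2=6.50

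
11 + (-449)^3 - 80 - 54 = -90518972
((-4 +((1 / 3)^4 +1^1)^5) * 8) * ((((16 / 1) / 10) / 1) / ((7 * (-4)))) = 163835826752 / 122037454035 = 1.34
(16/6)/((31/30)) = 80/31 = 2.58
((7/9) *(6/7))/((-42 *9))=-1/567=-0.00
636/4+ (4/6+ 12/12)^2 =1456/9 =161.78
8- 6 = 2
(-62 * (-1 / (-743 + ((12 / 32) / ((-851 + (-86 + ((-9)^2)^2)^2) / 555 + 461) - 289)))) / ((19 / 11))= -0.03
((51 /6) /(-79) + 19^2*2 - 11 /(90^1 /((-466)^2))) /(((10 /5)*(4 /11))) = -2019334999 /56880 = -35501.67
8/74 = 4/37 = 0.11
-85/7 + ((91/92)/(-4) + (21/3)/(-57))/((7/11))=-1868353/146832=-12.72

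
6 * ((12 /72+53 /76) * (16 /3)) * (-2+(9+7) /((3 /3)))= 22064 /57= 387.09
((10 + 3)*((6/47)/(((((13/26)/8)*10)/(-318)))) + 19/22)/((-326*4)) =4361039/6741680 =0.65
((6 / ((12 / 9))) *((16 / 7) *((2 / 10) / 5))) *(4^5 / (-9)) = -8192 / 175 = -46.81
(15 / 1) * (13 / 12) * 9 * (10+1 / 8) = 47385 / 32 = 1480.78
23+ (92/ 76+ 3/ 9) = 1399/ 57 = 24.54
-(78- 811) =733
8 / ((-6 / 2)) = -8 / 3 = -2.67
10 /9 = 1.11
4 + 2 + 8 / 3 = 26 / 3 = 8.67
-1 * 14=-14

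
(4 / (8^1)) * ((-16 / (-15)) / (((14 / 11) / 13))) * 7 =572 / 15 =38.13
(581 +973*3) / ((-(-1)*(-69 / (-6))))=7000 / 23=304.35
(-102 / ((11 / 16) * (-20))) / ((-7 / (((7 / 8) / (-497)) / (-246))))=-17 / 2241470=-0.00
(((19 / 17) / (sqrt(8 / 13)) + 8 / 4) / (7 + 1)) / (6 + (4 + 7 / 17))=19 *sqrt(26) / 5664 + 17 / 708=0.04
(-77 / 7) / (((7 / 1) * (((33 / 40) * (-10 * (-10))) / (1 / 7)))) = -2 / 735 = -0.00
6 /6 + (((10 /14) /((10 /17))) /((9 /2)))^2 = 4258 /3969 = 1.07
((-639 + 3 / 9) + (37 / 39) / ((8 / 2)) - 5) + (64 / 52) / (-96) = -33459 / 52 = -643.44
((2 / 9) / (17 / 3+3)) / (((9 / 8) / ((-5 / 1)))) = -40 / 351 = -0.11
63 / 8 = 7.88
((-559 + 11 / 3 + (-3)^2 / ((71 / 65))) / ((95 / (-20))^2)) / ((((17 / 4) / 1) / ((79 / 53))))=-589180736 / 69280593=-8.50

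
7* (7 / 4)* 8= 98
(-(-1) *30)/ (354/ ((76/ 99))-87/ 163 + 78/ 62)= 1920140/ 29560933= 0.06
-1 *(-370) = 370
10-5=5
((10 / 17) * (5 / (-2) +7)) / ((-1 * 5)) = -9 / 17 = -0.53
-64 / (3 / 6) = -128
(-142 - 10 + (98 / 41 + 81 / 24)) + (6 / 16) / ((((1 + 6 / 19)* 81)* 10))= -323762971 / 2214000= -146.23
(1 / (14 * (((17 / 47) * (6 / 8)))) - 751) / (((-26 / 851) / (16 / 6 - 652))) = -222149007362 / 13923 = -15955541.72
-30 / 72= -0.42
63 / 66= 21 / 22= 0.95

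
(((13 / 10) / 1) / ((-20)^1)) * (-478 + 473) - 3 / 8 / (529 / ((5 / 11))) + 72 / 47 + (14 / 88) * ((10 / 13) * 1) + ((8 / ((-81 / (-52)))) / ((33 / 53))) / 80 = 8994195074 / 4319821935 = 2.08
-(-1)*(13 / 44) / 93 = 13 / 4092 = 0.00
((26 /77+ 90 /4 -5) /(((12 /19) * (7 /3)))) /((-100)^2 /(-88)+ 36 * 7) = 0.09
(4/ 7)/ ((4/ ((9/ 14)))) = 9/ 98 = 0.09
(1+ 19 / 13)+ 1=45 / 13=3.46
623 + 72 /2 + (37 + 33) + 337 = 1066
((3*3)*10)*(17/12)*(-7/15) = -119/2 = -59.50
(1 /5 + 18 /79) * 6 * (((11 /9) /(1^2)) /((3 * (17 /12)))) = 14872 /20145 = 0.74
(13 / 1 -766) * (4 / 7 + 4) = -24096 / 7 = -3442.29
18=18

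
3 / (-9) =-1 / 3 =-0.33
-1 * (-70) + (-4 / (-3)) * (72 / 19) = 1426 / 19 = 75.05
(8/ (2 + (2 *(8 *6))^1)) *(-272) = -22.20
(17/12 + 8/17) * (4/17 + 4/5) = 1694/867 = 1.95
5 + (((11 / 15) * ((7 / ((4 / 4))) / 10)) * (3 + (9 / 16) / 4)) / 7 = 16737 / 3200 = 5.23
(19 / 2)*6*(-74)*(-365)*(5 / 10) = 769785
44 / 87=0.51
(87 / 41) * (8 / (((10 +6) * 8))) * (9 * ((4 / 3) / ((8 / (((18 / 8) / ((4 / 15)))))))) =35235 / 20992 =1.68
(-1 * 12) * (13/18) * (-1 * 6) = 52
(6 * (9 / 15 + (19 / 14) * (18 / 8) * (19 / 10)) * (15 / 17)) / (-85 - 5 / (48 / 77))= -38718 / 106267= -0.36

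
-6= -6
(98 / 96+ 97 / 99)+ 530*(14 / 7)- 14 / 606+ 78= 182378165 / 159984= 1139.98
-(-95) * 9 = 855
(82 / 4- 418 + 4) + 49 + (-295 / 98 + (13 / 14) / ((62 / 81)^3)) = -8068137237 / 23356144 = -345.44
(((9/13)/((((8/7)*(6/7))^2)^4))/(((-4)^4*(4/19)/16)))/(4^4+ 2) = 0.00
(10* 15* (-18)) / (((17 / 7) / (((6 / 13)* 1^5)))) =-113400 / 221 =-513.12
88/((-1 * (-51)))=1.73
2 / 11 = 0.18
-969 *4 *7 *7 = -189924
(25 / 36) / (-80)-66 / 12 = -5.51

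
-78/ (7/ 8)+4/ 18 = -5602/ 63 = -88.92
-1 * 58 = -58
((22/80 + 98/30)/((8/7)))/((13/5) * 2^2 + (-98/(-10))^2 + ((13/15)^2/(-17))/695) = 527244375/18109265024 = 0.03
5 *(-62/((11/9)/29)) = -80910/11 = -7355.45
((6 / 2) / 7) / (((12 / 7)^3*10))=49 / 5760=0.01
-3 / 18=-1 / 6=-0.17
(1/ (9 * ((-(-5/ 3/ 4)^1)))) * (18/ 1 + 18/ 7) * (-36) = -6912/ 35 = -197.49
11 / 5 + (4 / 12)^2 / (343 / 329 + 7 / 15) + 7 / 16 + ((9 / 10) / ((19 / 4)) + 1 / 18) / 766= 99445043 / 36676080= 2.71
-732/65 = -11.26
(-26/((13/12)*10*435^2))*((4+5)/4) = -0.00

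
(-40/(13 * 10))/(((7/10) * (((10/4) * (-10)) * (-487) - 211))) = -10/272181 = -0.00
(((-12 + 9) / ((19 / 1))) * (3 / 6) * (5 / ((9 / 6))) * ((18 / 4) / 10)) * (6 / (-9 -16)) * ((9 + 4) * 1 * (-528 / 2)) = -46332 / 475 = -97.54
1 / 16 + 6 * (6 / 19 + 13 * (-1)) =-23117 / 304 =-76.04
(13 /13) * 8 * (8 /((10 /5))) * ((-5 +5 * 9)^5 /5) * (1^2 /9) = 655360000 /9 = 72817777.78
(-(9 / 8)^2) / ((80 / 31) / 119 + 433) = -298809 / 102234688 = -0.00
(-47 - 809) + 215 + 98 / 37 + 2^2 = -23471 / 37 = -634.35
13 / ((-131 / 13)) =-169 / 131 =-1.29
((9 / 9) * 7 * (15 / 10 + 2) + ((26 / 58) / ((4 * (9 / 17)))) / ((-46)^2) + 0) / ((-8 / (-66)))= 595355959 / 2945472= 202.13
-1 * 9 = -9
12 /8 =3 /2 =1.50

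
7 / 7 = 1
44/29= 1.52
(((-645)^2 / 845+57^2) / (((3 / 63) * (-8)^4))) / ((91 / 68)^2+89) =639557289 / 3027160448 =0.21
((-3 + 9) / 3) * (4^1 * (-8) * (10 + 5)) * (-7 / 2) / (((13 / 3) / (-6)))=-60480 / 13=-4652.31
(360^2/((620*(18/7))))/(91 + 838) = 2520/28799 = 0.09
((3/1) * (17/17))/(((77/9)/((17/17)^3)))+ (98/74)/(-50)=46177/142450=0.32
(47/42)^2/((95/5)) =2209/33516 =0.07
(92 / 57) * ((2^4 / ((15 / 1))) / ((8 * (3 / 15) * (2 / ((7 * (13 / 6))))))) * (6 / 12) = 2093 / 513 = 4.08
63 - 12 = 51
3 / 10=0.30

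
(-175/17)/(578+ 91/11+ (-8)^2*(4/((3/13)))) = -1155/190247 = -0.01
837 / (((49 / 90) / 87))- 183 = 6544743 / 49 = 133566.18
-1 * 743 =-743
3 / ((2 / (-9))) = -27 / 2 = -13.50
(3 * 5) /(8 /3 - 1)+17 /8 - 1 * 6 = 41 /8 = 5.12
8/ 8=1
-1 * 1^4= -1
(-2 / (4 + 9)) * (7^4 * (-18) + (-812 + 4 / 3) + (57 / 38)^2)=528317 / 78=6773.29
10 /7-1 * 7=-39 /7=-5.57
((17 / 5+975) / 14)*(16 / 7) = 39136 / 245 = 159.74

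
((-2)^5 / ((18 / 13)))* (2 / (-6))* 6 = 416 / 9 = 46.22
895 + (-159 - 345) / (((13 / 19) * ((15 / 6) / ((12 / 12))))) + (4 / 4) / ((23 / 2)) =897659 / 1495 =600.44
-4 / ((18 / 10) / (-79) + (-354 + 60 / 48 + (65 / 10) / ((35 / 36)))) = 44240 / 3827723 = 0.01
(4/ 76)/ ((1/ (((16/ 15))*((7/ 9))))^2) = 12544/ 346275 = 0.04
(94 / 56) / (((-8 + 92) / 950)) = 22325 / 1176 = 18.98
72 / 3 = 24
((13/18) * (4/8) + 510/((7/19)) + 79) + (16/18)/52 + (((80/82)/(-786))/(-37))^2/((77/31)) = 297573092483942071/203306980883292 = 1463.66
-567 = -567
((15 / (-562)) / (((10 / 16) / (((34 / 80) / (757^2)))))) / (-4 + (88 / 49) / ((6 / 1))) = 441 / 51528566080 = 0.00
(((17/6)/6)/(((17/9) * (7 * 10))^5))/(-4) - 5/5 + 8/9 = -2245979915259049/20213819236800000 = -0.11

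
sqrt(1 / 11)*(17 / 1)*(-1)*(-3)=51*sqrt(11) / 11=15.38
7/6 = 1.17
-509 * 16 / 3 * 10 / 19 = -81440 / 57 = -1428.77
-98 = -98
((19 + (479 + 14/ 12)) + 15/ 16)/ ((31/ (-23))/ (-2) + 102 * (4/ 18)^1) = 552115/ 25768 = 21.43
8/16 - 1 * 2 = -3/2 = -1.50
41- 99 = -58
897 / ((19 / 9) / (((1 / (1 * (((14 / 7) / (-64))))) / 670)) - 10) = -129168 / 7805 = -16.55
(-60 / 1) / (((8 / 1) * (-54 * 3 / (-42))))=-35 / 18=-1.94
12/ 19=0.63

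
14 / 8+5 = 27 / 4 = 6.75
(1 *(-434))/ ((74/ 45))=-9765/ 37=-263.92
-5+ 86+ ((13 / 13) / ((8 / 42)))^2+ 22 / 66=5227 / 48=108.90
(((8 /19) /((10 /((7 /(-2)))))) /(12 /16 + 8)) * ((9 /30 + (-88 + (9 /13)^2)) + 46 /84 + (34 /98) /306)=258382972 /177006375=1.46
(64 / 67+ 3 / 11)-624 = -458983 / 737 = -622.77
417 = 417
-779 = -779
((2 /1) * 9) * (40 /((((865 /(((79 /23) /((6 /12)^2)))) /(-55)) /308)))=-770837760 /3979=-193726.50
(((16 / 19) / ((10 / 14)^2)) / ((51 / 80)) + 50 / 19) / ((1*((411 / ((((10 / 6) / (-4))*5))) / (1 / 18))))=-63235 / 43011972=-0.00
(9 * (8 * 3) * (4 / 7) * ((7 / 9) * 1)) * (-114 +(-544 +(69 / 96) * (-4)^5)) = -133824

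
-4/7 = -0.57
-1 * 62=-62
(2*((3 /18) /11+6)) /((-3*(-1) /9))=397 /11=36.09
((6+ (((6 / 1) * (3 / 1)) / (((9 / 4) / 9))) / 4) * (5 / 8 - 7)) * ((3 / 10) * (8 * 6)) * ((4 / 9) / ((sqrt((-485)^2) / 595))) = -1201.29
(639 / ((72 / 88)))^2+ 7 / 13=609961.54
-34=-34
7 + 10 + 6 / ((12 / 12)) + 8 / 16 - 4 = 19.50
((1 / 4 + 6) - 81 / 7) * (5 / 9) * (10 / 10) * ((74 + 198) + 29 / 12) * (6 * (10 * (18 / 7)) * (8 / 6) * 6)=-49065700 / 49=-1001340.82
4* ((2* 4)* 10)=320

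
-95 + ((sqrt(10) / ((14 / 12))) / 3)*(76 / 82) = -95 + 76*sqrt(10) / 287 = -94.16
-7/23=-0.30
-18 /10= -9 /5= -1.80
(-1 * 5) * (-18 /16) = 45 /8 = 5.62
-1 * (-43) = 43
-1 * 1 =-1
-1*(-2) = 2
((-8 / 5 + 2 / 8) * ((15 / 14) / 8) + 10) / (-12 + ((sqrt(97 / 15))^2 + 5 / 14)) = -65985 / 34784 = -1.90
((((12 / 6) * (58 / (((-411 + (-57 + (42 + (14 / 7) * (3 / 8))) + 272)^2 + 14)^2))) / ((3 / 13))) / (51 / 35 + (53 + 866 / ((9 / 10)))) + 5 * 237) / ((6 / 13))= 116242390956606901025 / 45274543702636446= 2567.50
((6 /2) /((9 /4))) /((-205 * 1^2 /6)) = -8 /205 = -0.04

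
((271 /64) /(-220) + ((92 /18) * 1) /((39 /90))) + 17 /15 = 7088567 /549120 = 12.91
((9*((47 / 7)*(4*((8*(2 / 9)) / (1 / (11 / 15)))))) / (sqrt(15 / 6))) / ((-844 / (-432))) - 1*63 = -63 + 1191168*sqrt(10) / 36925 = 39.01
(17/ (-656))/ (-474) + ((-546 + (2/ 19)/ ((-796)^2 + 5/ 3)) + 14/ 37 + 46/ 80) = -1132373380019066389/ 2077571805840480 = -545.05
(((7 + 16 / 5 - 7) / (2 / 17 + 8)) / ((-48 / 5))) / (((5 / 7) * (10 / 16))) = -476 / 5175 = -0.09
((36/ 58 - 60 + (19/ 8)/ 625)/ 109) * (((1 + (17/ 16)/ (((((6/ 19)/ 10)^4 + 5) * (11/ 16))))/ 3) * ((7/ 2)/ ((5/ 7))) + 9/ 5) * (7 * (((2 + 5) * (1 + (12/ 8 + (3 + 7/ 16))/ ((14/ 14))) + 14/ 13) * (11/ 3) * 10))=-23477.80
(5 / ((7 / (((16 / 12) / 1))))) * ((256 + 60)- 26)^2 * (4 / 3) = 6728000 / 63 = 106793.65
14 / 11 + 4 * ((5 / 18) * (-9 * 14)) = -1526 / 11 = -138.73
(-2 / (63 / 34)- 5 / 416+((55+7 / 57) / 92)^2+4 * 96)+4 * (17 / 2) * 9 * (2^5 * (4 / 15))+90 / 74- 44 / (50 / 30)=2749287737588141 / 925909377120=2969.28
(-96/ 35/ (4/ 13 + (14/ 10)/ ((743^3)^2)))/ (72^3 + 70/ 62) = -2169641139073983377504/ 90844818242042375892500777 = -0.00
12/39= 4/13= 0.31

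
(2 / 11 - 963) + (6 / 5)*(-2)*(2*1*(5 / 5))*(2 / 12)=-52999 / 55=-963.62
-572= -572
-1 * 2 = -2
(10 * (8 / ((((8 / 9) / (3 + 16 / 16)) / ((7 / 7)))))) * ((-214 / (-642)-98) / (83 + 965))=-4395 / 131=-33.55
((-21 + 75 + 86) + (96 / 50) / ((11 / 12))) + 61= 55851 / 275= 203.09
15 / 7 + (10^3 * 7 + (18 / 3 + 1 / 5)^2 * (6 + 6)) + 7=1307324 / 175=7470.42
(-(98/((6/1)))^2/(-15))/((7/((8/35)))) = 392/675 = 0.58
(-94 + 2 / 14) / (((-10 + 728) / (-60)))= 19710 / 2513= 7.84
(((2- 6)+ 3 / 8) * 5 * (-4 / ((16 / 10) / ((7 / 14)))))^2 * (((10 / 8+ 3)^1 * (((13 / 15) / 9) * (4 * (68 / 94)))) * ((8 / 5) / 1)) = 78990925 / 81216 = 972.60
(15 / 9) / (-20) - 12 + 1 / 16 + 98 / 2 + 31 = 3263 / 48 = 67.98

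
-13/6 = -2.17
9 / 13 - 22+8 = -173 / 13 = -13.31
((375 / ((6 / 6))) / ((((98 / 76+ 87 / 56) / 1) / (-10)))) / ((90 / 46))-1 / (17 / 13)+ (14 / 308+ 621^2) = 4751251865 / 12342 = 384966.12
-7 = -7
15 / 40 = 3 / 8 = 0.38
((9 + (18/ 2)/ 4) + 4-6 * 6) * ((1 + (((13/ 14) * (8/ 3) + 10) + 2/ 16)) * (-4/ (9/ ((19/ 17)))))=3603445/ 25704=140.19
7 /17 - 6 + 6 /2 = -44 /17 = -2.59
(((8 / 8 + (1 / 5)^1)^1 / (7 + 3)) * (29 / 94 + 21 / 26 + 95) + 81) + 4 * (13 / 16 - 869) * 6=-633728163 / 30550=-20743.97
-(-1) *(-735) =-735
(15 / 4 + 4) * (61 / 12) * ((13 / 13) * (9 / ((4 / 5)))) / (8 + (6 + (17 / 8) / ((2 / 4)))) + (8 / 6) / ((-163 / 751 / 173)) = -593129771 / 571152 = -1038.48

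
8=8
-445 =-445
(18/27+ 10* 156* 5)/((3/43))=1006286/9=111809.56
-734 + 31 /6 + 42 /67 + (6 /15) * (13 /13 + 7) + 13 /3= -482851 /670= -720.67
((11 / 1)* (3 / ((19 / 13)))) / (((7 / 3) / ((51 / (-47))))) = -65637 / 6251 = -10.50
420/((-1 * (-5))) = 84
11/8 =1.38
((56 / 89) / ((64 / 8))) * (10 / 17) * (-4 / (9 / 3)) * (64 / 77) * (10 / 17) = -25600 / 848793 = -0.03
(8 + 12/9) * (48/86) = 224/43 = 5.21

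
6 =6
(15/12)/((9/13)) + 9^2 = 2981/36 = 82.81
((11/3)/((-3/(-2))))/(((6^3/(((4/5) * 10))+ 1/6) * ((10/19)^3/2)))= 75449/61125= 1.23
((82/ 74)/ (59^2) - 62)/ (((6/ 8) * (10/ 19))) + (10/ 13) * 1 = -1308484904/ 8371805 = -156.30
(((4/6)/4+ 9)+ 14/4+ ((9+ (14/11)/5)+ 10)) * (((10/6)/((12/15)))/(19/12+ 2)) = 26335/1419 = 18.56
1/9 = 0.11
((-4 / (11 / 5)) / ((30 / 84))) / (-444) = 14 / 1221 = 0.01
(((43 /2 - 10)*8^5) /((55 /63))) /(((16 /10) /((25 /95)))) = 14837760 /209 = 70994.07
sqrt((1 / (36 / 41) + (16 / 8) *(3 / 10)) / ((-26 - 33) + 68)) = sqrt(1565) / 90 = 0.44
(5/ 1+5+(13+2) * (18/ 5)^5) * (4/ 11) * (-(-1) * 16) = 363197056/ 6875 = 52828.66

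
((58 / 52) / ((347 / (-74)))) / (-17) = 1073 / 76687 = 0.01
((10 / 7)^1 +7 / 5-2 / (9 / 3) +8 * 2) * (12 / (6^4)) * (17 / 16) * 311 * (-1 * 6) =-10082309 / 30240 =-333.41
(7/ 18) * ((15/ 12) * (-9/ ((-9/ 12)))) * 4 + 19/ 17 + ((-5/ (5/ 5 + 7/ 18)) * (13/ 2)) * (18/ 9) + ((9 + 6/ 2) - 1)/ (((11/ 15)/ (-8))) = -36299/ 255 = -142.35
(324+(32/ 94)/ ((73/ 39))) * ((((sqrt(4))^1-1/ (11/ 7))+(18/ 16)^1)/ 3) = 278067/ 1034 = 268.92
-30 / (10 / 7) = -21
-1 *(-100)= 100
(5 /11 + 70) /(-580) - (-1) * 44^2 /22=112133 /1276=87.88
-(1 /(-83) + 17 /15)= -1396 /1245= -1.12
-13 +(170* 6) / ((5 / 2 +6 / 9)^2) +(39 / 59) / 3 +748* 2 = 33757590 / 21299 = 1584.94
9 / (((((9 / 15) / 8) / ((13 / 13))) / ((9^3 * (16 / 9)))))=155520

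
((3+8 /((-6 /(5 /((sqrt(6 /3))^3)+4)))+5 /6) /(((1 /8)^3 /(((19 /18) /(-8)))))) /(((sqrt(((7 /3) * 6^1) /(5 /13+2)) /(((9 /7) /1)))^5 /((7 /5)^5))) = 718783794 * sqrt(5642) /2354909375+319459464 * sqrt(2821) /470981875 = 58.95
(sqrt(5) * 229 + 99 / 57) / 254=33 / 4826 + 229 * sqrt(5) / 254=2.02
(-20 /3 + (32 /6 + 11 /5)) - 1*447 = -6692 /15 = -446.13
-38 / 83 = -0.46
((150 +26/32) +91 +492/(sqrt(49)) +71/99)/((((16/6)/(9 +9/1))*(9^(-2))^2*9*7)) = 7585602939/34496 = 219898.04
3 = 3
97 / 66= 1.47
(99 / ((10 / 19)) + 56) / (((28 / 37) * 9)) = 35.84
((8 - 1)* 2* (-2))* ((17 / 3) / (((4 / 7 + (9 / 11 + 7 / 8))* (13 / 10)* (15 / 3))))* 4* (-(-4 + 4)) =0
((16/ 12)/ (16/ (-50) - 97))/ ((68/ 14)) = -350/ 124083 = -0.00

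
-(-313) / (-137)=-313 / 137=-2.28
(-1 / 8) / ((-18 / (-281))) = -281 / 144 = -1.95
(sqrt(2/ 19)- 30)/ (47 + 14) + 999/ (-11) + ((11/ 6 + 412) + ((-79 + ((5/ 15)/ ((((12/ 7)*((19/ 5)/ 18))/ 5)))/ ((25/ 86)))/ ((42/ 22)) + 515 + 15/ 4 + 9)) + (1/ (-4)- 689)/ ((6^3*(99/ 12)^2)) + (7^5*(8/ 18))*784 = sqrt(38)/ 1159 + 1862928535240063/ 318062052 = 5857122.93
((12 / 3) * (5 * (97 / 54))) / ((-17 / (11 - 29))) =1940 / 51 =38.04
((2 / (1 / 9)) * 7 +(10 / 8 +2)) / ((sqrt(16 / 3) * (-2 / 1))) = -517 * sqrt(3) / 32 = -27.98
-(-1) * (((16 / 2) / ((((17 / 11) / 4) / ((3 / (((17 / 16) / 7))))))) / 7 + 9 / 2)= 36393 / 578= 62.96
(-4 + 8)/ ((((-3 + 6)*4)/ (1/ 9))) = 1/ 27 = 0.04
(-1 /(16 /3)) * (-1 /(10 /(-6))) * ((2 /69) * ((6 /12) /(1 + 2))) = -1 /1840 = -0.00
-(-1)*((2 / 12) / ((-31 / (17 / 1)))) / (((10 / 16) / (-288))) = 6528 / 155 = 42.12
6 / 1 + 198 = 204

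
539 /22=24.50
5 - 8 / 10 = 21 / 5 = 4.20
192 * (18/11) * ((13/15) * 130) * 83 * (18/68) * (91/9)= 1470478464/187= 7863521.20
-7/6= -1.17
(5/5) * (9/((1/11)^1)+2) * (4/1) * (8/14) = 1616/7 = 230.86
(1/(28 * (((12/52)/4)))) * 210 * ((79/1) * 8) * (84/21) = 328640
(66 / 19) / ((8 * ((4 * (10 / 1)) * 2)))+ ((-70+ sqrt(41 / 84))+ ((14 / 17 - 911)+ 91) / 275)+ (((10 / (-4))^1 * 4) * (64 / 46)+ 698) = sqrt(861) / 42+ 7263940227 / 11886400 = 611.81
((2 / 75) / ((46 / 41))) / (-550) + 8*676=5130839959 / 948750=5408.00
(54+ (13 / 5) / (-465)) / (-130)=-125537 / 302250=-0.42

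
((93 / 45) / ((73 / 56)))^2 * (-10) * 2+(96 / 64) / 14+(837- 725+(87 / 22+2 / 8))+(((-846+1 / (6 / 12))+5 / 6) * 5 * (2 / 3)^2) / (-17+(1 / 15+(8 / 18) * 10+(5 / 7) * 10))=6475969076879 / 15547517370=416.53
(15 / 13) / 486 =5 / 2106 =0.00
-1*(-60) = 60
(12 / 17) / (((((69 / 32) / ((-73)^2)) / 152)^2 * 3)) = 2687438684422144 / 80937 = 33204080759.38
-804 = -804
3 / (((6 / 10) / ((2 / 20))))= 1 / 2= 0.50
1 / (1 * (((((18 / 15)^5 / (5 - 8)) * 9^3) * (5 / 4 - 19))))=3125 / 33539832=0.00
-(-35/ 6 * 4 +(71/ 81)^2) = 148049/ 6561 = 22.57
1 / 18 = 0.06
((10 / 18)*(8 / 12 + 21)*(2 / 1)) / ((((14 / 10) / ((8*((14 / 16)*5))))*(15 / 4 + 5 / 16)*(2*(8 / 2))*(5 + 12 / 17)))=8500 / 2619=3.25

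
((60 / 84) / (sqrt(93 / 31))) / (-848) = -5 * sqrt(3) / 17808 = -0.00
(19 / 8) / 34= 19 / 272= 0.07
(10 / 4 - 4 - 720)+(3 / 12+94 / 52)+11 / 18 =-336413 / 468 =-718.83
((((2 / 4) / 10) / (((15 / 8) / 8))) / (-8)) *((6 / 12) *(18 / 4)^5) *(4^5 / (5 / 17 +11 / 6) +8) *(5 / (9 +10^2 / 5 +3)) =-261252459 / 138880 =-1881.14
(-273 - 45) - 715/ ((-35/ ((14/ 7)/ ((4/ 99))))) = 9705/ 14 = 693.21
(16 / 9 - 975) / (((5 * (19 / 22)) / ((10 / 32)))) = -5071 / 72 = -70.43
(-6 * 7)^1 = -42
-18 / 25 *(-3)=54 / 25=2.16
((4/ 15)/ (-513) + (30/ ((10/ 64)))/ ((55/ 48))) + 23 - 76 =1939439/ 16929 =114.56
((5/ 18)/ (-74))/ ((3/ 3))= -5/ 1332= -0.00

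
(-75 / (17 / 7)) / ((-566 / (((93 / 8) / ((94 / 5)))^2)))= 113518125 / 5441279488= 0.02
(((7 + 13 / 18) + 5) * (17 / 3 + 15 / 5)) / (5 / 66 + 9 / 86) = 1408121 / 2304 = 611.16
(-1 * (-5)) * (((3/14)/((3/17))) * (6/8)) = 4.55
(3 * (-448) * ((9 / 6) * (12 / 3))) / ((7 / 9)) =-10368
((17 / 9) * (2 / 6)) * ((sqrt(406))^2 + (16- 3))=7123 / 27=263.81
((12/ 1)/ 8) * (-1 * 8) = -12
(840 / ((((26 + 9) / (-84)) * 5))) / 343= -1.18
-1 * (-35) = 35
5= 5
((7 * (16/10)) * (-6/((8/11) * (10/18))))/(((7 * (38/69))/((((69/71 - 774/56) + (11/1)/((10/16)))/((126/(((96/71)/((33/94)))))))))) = -3675149208/586646375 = -6.26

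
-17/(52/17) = -289/52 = -5.56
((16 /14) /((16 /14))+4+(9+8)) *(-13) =-286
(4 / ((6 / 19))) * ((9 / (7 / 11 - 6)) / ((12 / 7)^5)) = -3512663 / 2446848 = -1.44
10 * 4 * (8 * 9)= 2880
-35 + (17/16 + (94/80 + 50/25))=-2461/80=-30.76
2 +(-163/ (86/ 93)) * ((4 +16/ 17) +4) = -1150622/ 731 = -1574.04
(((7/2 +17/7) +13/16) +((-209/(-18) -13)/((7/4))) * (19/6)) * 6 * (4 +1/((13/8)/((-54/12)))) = 25570/819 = 31.22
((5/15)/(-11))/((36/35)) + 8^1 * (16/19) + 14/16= 7.58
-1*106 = -106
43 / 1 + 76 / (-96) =1013 / 24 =42.21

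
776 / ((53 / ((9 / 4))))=1746 / 53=32.94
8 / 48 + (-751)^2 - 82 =3383515 / 6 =563919.17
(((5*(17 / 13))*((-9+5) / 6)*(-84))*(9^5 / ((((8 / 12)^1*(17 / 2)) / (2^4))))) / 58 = 396809280 / 377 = 1052544.51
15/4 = 3.75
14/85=0.16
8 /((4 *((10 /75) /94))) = 1410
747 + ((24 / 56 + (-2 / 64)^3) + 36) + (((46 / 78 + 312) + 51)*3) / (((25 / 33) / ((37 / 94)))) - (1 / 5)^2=1350.12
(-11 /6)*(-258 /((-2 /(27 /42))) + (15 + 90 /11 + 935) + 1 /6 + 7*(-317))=136027 /63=2159.16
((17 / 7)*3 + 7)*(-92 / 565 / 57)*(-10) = 18400 / 45087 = 0.41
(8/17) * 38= 304/17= 17.88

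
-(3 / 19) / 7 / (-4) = 0.01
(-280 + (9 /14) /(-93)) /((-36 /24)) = 121523 /651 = 186.67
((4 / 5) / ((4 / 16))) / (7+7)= 8 / 35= 0.23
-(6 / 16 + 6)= -51 / 8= -6.38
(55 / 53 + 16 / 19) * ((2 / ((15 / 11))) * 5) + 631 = 649299 / 1007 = 644.79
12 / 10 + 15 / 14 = 2.27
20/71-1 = -51/71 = -0.72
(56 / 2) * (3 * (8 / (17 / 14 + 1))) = 9408 / 31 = 303.48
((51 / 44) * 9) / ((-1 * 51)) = -9 / 44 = -0.20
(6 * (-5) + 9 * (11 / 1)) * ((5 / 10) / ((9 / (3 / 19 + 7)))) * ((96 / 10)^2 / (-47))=-1201152 / 22325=-53.80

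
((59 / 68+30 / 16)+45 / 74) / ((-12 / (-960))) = 168610 / 629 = 268.06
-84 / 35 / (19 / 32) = -384 / 95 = -4.04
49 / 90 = 0.54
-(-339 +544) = -205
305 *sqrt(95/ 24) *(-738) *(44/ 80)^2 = -907863 *sqrt(570)/ 160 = -135468.33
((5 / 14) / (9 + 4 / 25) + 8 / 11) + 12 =450215 / 35266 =12.77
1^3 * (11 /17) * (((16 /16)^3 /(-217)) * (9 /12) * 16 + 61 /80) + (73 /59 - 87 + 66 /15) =-80.91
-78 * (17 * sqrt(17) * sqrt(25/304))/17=-195 * sqrt(323)/38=-92.23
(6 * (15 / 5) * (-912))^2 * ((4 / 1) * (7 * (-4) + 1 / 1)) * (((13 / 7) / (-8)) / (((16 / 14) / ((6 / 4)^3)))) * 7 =139666946328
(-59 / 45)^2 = 3481 / 2025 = 1.72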